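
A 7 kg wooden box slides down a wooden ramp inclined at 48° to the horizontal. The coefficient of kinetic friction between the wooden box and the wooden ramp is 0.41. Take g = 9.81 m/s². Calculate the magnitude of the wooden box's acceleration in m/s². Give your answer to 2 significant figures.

Resolving the weight along the incline: the component pulling the wooden box down the slope is mg sin 48° = 7 × 9.81 × 0.7431 = 51.029 N, and the normal force is N = mg cos 48° = 7 × 9.81 × 0.6691 = 45.947 N.
Kinetic friction acts up the slope with magnitude f = μN = 0.41 × 45.947 = 18.838 N.
Net force along the incline is 51.029 − 18.838 = 32.191 N, so a = 32.191 / 7 = 4.5987 m/s².

4.6 m/s²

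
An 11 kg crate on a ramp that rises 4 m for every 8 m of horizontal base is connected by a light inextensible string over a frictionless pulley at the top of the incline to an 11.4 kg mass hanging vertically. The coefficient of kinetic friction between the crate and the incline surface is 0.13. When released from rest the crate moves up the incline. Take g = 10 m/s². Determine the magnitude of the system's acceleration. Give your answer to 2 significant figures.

2.3 m/s²

For the crate on the incline: the weight component along the slope is m₁g sin 26.57° = 11 × 10 × 0.4472 = 49.192 N and the normal force is N = m₁g cos 26.57° = 98.387 N.
Kinetic friction opposes the crate's motion up the incline: f = μN = 0.13 × 98.387 = 12.790 N acting down the slope.
Newton's second law for the crate (up-slope positive): T − 49.192 − 12.790 = 11 a. For the hanging mass (downward positive): 11.4 × 10 − T = 11.4 a.
Adding the two equations eliminates T: 52.018 = 22.4 a, so a = 2.3222 m/s².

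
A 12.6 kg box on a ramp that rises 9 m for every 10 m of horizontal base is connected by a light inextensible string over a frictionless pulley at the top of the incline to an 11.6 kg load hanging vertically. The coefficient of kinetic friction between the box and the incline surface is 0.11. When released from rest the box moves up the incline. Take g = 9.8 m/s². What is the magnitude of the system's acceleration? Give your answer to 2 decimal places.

0.87 m/s²

For the box on the incline: the weight component along the slope is m₁g sin 41.99° = 12.6 × 9.8 × 0.6690 = 82.608 N and the normal force is N = m₁g cos 41.99° = 91.782 N.
Kinetic friction opposes the box's motion up the incline: f = μN = 0.11 × 91.782 = 10.096 N acting down the slope.
Newton's second law for the box (up-slope positive): T − 82.608 − 10.096 = 12.6 a. For the hanging load (downward positive): 11.6 × 9.8 − T = 11.6 a.
Adding the two equations eliminates T: 20.976 = 24.2 a, so a = 0.8668 m/s².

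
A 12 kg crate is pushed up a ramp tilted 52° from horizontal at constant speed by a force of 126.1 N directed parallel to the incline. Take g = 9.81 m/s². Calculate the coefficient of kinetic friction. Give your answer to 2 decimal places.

At constant speed ΣF = 0 along the incline. The applied 126.1 N acts up the slope; the weight component mg sin 52° = 92.765 N and kinetic friction μN both act down the slope.
So 126.1 = 92.765 + μ × 72.476, giving μ = (126.1 − 92.765) / 72.476 = 0.4599.

0.46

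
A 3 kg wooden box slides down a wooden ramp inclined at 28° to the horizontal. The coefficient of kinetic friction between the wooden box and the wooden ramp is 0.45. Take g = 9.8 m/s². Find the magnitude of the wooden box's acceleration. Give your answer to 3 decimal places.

0.707 m/s²

Resolving the weight along the incline: the component pulling the wooden box down the slope is mg sin 28° = 3 × 9.8 × 0.4695 = 13.803 N, and the normal force is N = mg cos 28° = 3 × 9.8 × 0.8829 = 25.957 N.
Kinetic friction acts up the slope with magnitude f = μN = 0.45 × 25.957 = 11.681 N.
Net force along the incline is 13.803 − 11.681 = 2.122 N, so a = 2.122 / 3 = 0.7073 m/s².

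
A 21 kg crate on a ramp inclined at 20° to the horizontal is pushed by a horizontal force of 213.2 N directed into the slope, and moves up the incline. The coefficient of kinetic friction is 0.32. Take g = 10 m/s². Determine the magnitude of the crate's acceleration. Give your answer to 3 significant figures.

The horizontal push has components F cos 20° = 213.2 × 0.9397 = 200.344 N up the incline and F sin 20° = 213.2 × 0.3420 = 72.914 N pressing into the surface.
The normal force is therefore N = mg cos 20° + F sin 20° = 197.337 + 72.914 = 270.251 N, and kinetic friction down the slope is μN = 0.32 × 270.251 = 86.480 N.
Along the incline: F cos 20° − mg sin 20° − μN = ma, so 200.344 − 71.820 − 86.480 = 21 a, giving a = 2.0021 m/s².

2.00 m/s²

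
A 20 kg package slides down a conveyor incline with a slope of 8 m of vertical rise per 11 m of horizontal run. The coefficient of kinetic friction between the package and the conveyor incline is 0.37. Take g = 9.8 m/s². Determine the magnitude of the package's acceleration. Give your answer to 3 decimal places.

Resolving the weight along the incline: the component pulling the package down the slope is mg sin 36.03° = 20 × 9.8 × 0.5882 = 115.287 N, and the normal force is N = mg cos 36.03° = 20 × 9.8 × 0.8087 = 158.505 N.
Kinetic friction acts up the slope with magnitude f = μN = 0.37 × 158.505 = 58.647 N.
Net force along the incline is 115.287 − 58.647 = 56.640 N, so a = 56.640 / 20 = 2.8320 m/s².

2.832 m/s²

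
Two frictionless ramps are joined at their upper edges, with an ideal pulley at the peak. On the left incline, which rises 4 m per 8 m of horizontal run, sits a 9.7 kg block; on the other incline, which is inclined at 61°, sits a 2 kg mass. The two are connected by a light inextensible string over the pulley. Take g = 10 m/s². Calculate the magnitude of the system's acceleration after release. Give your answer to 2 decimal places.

2.21 m/s²

Resolve each weight along its own incline: the 9.7 kg mass has component 9.7 × 10 × sin 26.57° = 43.380 N down its slope, and the 2 kg mass has 2 × 10 × sin 61° = 17.492 N down its slope.
The 9.7 kg side's 43.380 N exceeds the other side's 17.492 N, so that mass slides down and the 2 kg mass slides up. Taking that direction as positive, Newton's second law for the whole system gives 43.380 − 17.492 = (9.7 + 2) a, so a = 25.888 / 11.7 = 2.2126 m/s².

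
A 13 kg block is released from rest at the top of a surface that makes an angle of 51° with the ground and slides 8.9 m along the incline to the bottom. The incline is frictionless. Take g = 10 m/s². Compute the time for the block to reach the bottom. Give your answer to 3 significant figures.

1.51 s

The weight component along the incline is mg sin 51° = 101.029 N and the normal force is N = mg cos 51° = 81.812 N.
With no friction, a = g sin 51° = 7.7715 m/s².
Starting from rest, L = ½at², so t = √(2L/a) = √(2 × 8.9 / 7.7715) = 1.5134 s.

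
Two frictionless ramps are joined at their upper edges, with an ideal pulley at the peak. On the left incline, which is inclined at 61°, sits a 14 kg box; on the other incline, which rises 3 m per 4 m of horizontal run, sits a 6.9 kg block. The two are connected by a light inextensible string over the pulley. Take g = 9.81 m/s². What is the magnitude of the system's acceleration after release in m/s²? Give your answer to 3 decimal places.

3.804 m/s²

Resolve each weight along its own incline: the 14 kg mass has component 14 × 9.81 × sin 61° = 120.120 N down its slope, and the 6.9 kg mass has 6.9 × 9.81 × sin 36.87° = 40.613 N down its slope.
The 14 kg side's 120.120 N exceeds the other side's 40.613 N, so that mass slides down and the 6.9 kg mass slides up. Taking that direction as positive, Newton's second law for the whole system gives 120.120 − 40.613 = (14 + 6.9) a, so a = 79.507 / 20.9 = 3.8042 m/s².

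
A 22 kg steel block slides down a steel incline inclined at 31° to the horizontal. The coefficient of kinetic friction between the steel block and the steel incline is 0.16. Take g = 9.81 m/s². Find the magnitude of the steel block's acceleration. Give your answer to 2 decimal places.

Resolving the weight along the incline: the component pulling the steel block down the slope is mg sin 31° = 22 × 9.81 × 0.5150 = 111.147 N, and the normal force is N = mg cos 31° = 22 × 9.81 × 0.8572 = 185.001 N.
Kinetic friction acts up the slope with magnitude f = μN = 0.16 × 185.001 = 29.600 N.
Net force along the incline is 111.147 − 29.600 = 81.547 N, so a = 81.547 / 22 = 3.7067 m/s².

3.71 m/s²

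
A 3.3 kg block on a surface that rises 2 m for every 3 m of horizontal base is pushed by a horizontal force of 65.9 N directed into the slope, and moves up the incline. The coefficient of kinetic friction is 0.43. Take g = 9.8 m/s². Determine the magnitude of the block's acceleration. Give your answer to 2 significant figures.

2.9 m/s²

The horizontal push has components F cos 33.69° = 65.9 × 0.8321 = 54.835 N up the incline and F sin 33.69° = 65.9 × 0.5547 = 36.555 N pressing into the surface.
The normal force is therefore N = mg cos 33.69° + F sin 33.69° = 26.910 + 36.555 = 63.465 N, and kinetic friction down the slope is μN = 0.43 × 63.465 = 27.290 N.
Along the incline: F cos 33.69° − mg sin 33.69° − μN = ma, so 54.835 − 17.939 − 27.290 = 3.3 a, giving a = 2.9109 m/s².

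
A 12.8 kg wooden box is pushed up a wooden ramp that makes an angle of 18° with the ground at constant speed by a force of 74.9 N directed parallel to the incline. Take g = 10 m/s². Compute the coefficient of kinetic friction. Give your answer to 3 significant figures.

At constant speed ΣF = 0 along the incline. The applied 74.9 N acts up the slope; the weight component mg sin 18° = 39.554 N and kinetic friction μN both act down the slope.
So 74.9 = 39.554 + μ × 121.735, giving μ = (74.9 − 39.554) / 121.735 = 0.2904.

0.290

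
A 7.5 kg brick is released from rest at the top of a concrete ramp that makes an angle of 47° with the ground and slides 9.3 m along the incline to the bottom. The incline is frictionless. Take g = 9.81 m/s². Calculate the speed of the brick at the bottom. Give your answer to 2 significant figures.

12 m/s

The weight component along the incline is mg sin 47° = 53.809 N and the normal force is N = mg cos 47° = 50.178 N.
With no friction, a = g sin 47° = 7.1746 m/s².
Starting from rest over a distance of 9.3 m, v² = 2aL = 2 × 7.1746 × 9.3 = 133.4476, so v = 11.5520 m/s.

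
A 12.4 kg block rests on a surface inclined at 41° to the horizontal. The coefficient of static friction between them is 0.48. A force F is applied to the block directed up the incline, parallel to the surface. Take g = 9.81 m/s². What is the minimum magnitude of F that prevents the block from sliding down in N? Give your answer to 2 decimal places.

The normal force is N = mg cos 41° = 91.806 N. With F at its minimum the block is on the verge of sliding down, so static friction is at its maximum μ_s N = 0.48 × 91.806 = 44.067 N and acts up the slope.
Equilibrium along the incline: F + μ_s N = mg sin 41°, so F = 79.806 − 44.067 = 35.739 N.

35.74 N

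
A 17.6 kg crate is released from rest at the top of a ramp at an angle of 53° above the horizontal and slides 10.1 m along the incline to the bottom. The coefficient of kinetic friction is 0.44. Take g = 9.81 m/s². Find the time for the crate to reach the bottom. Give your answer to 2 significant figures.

2.0 s

The weight component along the incline is mg sin 53° = 137.889 N and the normal force is N = mg cos 53° = 103.907 N.
Friction up the slope is f = μN = 0.44 × 103.907 = 45.719 N, so the net downslope force is 137.889 − 45.719 = 92.170 N and a = 92.170 / 17.6 = 5.2369 m/s².
Starting from rest, L = ½at², so t = √(2L/a) = √(2 × 10.1 / 5.2369) = 1.9640 s.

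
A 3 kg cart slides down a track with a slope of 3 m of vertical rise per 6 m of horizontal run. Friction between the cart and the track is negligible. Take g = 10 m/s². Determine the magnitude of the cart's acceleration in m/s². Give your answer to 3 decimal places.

4.472 m/s²

Resolving the weight along the incline: the component pulling the cart down the slope is mg sin 26.57° = 3 × 10 × 0.4472 = 13.416 N, and the normal force is N = mg cos 26.57° = 3 × 10 × 0.8944 = 26.832 N.
With no friction the net force along the incline is 13.416 N, so a = g sin 26.57° = 13.416 / 3 = 4.4720 m/s².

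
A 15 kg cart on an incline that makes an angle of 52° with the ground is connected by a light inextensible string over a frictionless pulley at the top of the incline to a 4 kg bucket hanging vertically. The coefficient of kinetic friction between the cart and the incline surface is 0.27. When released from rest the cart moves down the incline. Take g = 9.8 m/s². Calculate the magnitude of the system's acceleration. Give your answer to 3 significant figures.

For the cart on the incline: the weight component along the slope is m₁g sin 52° = 15 × 9.8 × 0.7880 = 115.836 N and the normal force is N = m₁g cos 52° = 90.502 N.
Kinetic friction opposes the cart's motion down the incline: f = μN = 0.27 × 90.502 = 24.436 N acting up the slope.
Newton's second law for the cart (down-slope positive): 115.836 − 24.436 − T = 15 a. For the hanging bucket (upward positive): T − 4 × 9.8 = 4 a.
Adding the two equations eliminates T: 52.200 = 19 a, so a = 2.7474 m/s².

2.75 m/s²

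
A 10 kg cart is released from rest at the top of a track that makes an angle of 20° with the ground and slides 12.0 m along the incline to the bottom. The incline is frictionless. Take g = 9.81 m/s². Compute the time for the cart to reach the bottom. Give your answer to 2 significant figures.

2.7 s

The weight component along the incline is mg sin 20° = 33.552 N and the normal force is N = mg cos 20° = 92.184 N.
With no friction, a = g sin 20° = 3.3552 m/s².
Starting from rest, L = ½at², so t = √(2L/a) = √(2 × 12.0 / 3.3552) = 2.6745 s.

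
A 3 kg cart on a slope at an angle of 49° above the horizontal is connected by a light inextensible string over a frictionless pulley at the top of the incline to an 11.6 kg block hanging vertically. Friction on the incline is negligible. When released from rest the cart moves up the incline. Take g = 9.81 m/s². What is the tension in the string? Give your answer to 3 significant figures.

41.0 N

For the cart on the incline: the weight component along the slope is m₁g sin 49° = 3 × 9.81 × 0.7547 = 22.211 N and the normal force is N = m₁g cos 49° = 19.308 N.
Newton's second law for the cart (up-slope positive): T − 22.211 = 3 a. For the hanging block (downward positive): 11.6 × 9.81 − T = 11.6 a.
Adding the two equations eliminates T: 91.585 = 14.6 a, so a = 6.2729 m/s².
Then from the hanging block's equation, T = 11.6 × (9.81 − 6.2729) = 41.030 N.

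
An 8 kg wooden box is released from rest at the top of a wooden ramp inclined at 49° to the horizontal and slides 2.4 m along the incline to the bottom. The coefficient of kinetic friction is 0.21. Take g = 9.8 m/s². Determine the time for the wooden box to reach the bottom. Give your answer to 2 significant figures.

The weight component along the incline is mg sin 49° = 59.169 N and the normal force is N = mg cos 49° = 51.435 N.
Friction up the slope is f = μN = 0.21 × 51.435 = 10.801 N, so the net downslope force is 59.169 − 10.801 = 48.368 N and a = 48.368 / 8 = 6.0460 m/s².
Starting from rest, L = ½at², so t = √(2L/a) = √(2 × 2.4 / 6.0460) = 0.8910 s.

0.89 s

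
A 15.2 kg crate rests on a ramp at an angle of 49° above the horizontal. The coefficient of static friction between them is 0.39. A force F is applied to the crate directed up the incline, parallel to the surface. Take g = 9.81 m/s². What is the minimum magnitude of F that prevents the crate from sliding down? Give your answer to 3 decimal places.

The normal force is N = mg cos 49° = 97.826 N. With F at its minimum the crate is on the verge of sliding down, so static friction is at its maximum μ_s N = 0.39 × 97.826 = 38.152 N and acts up the slope.
Equilibrium along the incline: F + μ_s N = mg sin 49°, so F = 112.536 − 38.152 = 74.384 N.

74.384 N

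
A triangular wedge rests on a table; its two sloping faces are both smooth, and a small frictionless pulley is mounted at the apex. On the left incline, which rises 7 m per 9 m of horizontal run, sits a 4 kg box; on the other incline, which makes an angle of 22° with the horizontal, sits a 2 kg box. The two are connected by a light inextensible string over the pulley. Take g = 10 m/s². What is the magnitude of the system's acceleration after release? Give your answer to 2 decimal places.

2.84 m/s²

Resolve each weight along its own incline: the 4 kg mass has component 4 × 10 × sin 37.87° = 24.558 N down its slope, and the 2 kg mass has 2 × 10 × sin 22° = 7.492 N down its slope.
The 4 kg side's 24.558 N exceeds the other side's 7.492 N, so that mass slides down and the 2 kg mass slides up. Taking that direction as positive, Newton's second law for the whole system gives 24.558 − 7.492 = (4 + 2) a, so a = 17.066 / 6 = 2.8443 m/s².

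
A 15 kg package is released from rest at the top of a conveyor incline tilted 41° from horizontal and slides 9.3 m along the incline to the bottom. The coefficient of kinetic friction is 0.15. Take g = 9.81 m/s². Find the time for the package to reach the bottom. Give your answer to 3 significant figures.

1.87 s

The weight component along the incline is mg sin 41° = 96.539 N and the normal force is N = mg cos 41° = 111.056 N.
Friction up the slope is f = μN = 0.15 × 111.056 = 16.658 N, so the net downslope force is 96.539 − 16.658 = 79.881 N and a = 79.881 / 15 = 5.3254 m/s².
Starting from rest, L = ½at², so t = √(2L/a) = √(2 × 9.3 / 5.3254) = 1.8689 s.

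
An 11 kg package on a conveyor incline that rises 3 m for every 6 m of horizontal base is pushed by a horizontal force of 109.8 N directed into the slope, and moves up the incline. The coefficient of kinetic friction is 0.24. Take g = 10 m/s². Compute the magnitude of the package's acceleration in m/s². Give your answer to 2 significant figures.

The horizontal push has components F cos 26.57° = 109.8 × 0.8944 = 98.205 N up the incline and F sin 26.57° = 109.8 × 0.4472 = 49.103 N pressing into the surface.
The normal force is therefore N = mg cos 26.57° + F sin 26.57° = 98.384 + 49.103 = 147.487 N, and kinetic friction down the slope is μN = 0.24 × 147.487 = 35.397 N.
Along the incline: F cos 26.57° − mg sin 26.57° − μN = ma, so 98.205 − 49.192 − 35.397 = 11 a, giving a = 1.2378 m/s².

1.2 m/s²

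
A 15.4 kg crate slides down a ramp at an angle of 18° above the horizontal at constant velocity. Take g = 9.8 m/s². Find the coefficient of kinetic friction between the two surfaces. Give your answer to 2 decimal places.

0.32

At constant velocity the net force along the incline is zero: mg sin 18° = μ mg cos 18°.
So μ = tan 18° = 0.3090 / 0.9511 = 0.3249.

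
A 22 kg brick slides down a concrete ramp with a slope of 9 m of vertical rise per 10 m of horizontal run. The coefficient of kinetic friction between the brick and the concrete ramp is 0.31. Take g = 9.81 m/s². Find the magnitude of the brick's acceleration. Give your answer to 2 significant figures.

4.3 m/s²

Resolving the weight along the incline: the component pulling the brick down the slope is mg sin 41.99° = 22 × 9.81 × 0.6690 = 144.384 N, and the normal force is N = mg cos 41.99° = 22 × 9.81 × 0.7433 = 160.419 N.
Kinetic friction acts up the slope with magnitude f = μN = 0.31 × 160.419 = 49.730 N.
Net force along the incline is 144.384 − 49.730 = 94.654 N, so a = 94.654 / 22 = 4.3025 m/s².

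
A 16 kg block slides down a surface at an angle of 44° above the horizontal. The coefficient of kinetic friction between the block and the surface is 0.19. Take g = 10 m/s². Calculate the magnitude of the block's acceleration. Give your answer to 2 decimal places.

5.58 m/s²

Resolving the weight along the incline: the component pulling the block down the slope is mg sin 44° = 16 × 10 × 0.6947 = 111.152 N, and the normal force is N = mg cos 44° = 16 × 10 × 0.7193 = 115.088 N.
Kinetic friction acts up the slope with magnitude f = μN = 0.19 × 115.088 = 21.867 N.
Net force along the incline is 111.152 − 21.867 = 89.285 N, so a = 89.285 / 16 = 5.5803 m/s².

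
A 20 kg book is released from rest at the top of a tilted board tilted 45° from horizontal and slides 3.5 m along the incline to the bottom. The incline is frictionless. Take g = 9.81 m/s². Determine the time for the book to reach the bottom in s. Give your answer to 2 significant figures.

1.0 s

The weight component along the incline is mg sin 45° = 138.734 N and the normal force is N = mg cos 45° = 138.734 N.
With no friction, a = g sin 45° = 6.9367 m/s².
Starting from rest, L = ½at², so t = √(2L/a) = √(2 × 3.5 / 6.9367) = 1.0046 s.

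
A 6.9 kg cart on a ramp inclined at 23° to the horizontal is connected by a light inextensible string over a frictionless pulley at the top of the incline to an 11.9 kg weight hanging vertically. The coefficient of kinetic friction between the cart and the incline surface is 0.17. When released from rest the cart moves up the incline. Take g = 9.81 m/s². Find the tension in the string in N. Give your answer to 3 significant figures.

66.3 N

For the cart on the incline: the weight component along the slope is m₁g sin 23° = 6.9 × 9.81 × 0.3907 = 26.446 N and the normal force is N = m₁g cos 23° = 62.308 N.
Kinetic friction opposes the cart's motion up the incline: f = μN = 0.17 × 62.308 = 10.592 N acting down the slope.
Newton's second law for the cart (up-slope positive): T − 26.446 − 10.592 = 6.9 a. For the hanging weight (downward positive): 11.9 × 9.81 − T = 11.9 a.
Adding the two equations eliminates T: 79.701 = 18.8 a, so a = 4.2394 m/s².
Then from the hanging weight's equation, T = 11.9 × (9.81 − 4.2394) = 66.290 N.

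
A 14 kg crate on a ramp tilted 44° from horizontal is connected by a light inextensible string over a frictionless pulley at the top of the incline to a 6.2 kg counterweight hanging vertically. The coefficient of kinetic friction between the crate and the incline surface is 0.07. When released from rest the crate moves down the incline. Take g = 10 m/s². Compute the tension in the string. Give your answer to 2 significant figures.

For the crate on the incline: the weight component along the slope is m₁g sin 44° = 14 × 10 × 0.6947 = 97.258 N and the normal force is N = m₁g cos 44° = 100.708 N.
Kinetic friction opposes the crate's motion down the incline: f = μN = 0.07 × 100.708 = 7.050 N acting up the slope.
Newton's second law for the crate (down-slope positive): 97.258 − 7.050 − T = 14 a. For the hanging counterweight (upward positive): T − 6.2 × 10 = 6.2 a.
Adding the two equations eliminates T: 28.208 = 20.2 a, so a = 1.3964 m/s².
Then from the hanging counterweight's equation, T = 6.2 × (10 + 1.3964) = 70.658 N.

71 N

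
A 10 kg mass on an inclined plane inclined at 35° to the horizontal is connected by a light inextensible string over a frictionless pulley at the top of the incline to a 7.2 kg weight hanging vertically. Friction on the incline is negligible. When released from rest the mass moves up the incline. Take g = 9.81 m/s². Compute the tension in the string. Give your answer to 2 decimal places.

For the mass on the incline: the weight component along the slope is m₁g sin 35° = 10 × 9.81 × 0.5736 = 56.270 N and the normal force is N = m₁g cos 35° = 80.359 N.
Newton's second law for the mass (up-slope positive): T − 56.270 = 10 a. For the hanging weight (downward positive): 7.2 × 9.81 − T = 7.2 a.
Adding the two equations eliminates T: 14.362 = 17.2 a, so a = 0.8350 m/s².
Then from the hanging weight's equation, T = 7.2 × (9.81 − 0.8350) = 64.620 N.

64.62 N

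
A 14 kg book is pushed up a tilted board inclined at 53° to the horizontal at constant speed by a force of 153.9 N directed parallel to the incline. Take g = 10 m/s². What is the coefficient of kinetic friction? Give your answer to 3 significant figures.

At constant speed ΣF = 0 along the incline. The applied 153.9 N acts up the slope; the weight component mg sin 53° = 111.809 N and kinetic friction μN both act down the slope.
So 153.9 = 111.809 + μ × 84.254, giving μ = (153.9 − 111.809) / 84.254 = 0.4996.

0.500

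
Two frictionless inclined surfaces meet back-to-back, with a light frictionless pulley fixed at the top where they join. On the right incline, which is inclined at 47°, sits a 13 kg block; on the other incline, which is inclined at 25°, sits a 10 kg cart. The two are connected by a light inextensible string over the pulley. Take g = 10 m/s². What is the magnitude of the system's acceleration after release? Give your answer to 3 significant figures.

Resolve each weight along its own incline: the 13 kg mass has component 13 × 10 × sin 47° = 95.076 N down its slope, and the 10 kg mass has 10 × 10 × sin 25° = 42.262 N down its slope.
The 13 kg side's 95.076 N exceeds the other side's 42.262 N, so that mass slides down and the 10 kg mass slides up. Taking that direction as positive, Newton's second law for the whole system gives 95.076 − 42.262 = (13 + 10) a, so a = 52.814 / 23 = 2.2963 m/s².

2.30 m/s²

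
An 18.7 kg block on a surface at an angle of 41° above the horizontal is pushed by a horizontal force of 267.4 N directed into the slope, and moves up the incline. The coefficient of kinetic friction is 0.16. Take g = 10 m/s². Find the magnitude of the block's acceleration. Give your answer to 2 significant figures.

1.5 m/s²

The horizontal push has components F cos 41° = 267.4 × 0.7547 = 201.807 N up the incline and F sin 41° = 267.4 × 0.6561 = 175.441 N pressing into the surface.
The normal force is therefore N = mg cos 41° + F sin 41° = 141.129 + 175.441 = 316.570 N, and kinetic friction down the slope is μN = 0.16 × 316.570 = 50.651 N.
Along the incline: F cos 41° − mg sin 41° − μN = ma, so 201.807 − 122.691 − 50.651 = 18.7 a, giving a = 1.5222 m/s².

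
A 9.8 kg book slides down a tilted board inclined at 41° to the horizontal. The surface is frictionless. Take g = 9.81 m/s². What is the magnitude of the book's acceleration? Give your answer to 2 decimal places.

6.44 m/s²

Resolving the weight along the incline: the component pulling the book down the slope is mg sin 41° = 9.8 × 9.81 × 0.6561 = 63.076 N, and the normal force is N = mg cos 41° = 9.8 × 9.81 × 0.7547 = 72.555 N.
With no friction the net force along the incline is 63.076 N, so a = g sin 41° = 63.076 / 9.8 = 6.4363 m/s².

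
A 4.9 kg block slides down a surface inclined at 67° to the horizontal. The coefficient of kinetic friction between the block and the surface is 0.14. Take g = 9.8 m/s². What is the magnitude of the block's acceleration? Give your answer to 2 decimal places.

Resolving the weight along the incline: the component pulling the block down the slope is mg sin 67° = 4.9 × 9.8 × 0.9205 = 44.202 N, and the normal force is N = mg cos 67° = 4.9 × 9.8 × 0.3907 = 18.761 N.
Kinetic friction acts up the slope with magnitude f = μN = 0.14 × 18.761 = 2.627 N.
Net force along the incline is 44.202 − 2.627 = 41.575 N, so a = 41.575 / 4.9 = 8.4847 m/s².

8.48 m/s²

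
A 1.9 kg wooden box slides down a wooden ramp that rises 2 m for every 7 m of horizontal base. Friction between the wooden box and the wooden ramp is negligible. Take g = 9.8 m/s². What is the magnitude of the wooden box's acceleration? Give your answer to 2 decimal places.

2.69 m/s²

Resolving the weight along the incline: the component pulling the wooden box down the slope is mg sin 15.95° = 1.9 × 9.8 × 0.2747 = 5.115 N, and the normal force is N = mg cos 15.95° = 1.9 × 9.8 × 0.9615 = 17.903 N.
With no friction the net force along the incline is 5.115 N, so a = g sin 15.95° = 5.115 / 1.9 = 2.6921 m/s².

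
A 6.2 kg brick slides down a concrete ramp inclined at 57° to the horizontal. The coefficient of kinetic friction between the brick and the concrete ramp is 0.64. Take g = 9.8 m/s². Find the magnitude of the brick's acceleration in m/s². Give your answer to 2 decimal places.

4.80 m/s²

Resolving the weight along the incline: the component pulling the brick down the slope is mg sin 57° = 6.2 × 9.8 × 0.8387 = 50.959 N, and the normal force is N = mg cos 57° = 6.2 × 9.8 × 0.5446 = 33.090 N.
Kinetic friction acts up the slope with magnitude f = μN = 0.64 × 33.090 = 21.178 N.
Net force along the incline is 50.959 − 21.178 = 29.781 N, so a = 29.781 / 6.2 = 4.8034 m/s².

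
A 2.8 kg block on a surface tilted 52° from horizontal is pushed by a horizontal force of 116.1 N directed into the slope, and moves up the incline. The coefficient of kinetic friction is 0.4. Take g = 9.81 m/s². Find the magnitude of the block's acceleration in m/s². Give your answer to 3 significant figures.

The horizontal push has components F cos 52° = 116.1 × 0.6157 = 71.483 N up the incline and F sin 52° = 116.1 × 0.7880 = 91.487 N pressing into the surface.
The normal force is therefore N = mg cos 52° + F sin 52° = 16.912 + 91.487 = 108.399 N, and kinetic friction down the slope is μN = 0.4 × 108.399 = 43.360 N.
Along the incline: F cos 52° − mg sin 52° − μN = ma, so 71.483 − 21.645 − 43.360 = 2.8 a, giving a = 2.3136 m/s².

2.31 m/s²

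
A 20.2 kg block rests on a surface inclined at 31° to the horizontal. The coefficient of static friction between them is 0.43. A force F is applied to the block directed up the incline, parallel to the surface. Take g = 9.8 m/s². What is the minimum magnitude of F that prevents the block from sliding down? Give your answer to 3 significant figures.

The normal force is N = mg cos 31° = 169.685 N. With F at its minimum the block is on the verge of sliding down, so static friction is at its maximum μ_s N = 0.43 × 169.685 = 72.965 N and acts up the slope.
Equilibrium along the incline: F + μ_s N = mg sin 31°, so F = 101.957 − 72.965 = 28.992 N.

29.0 N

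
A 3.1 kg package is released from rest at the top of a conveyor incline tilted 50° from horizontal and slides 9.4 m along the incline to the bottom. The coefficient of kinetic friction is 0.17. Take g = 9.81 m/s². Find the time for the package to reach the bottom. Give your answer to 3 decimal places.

The weight component along the incline is mg sin 50° = 23.296 N and the normal force is N = mg cos 50° = 19.548 N.
Friction up the slope is f = μN = 0.17 × 19.548 = 3.323 N, so the net downslope force is 23.296 − 3.323 = 19.973 N and a = 19.973 / 3.1 = 6.4429 m/s².
Starting from rest, L = ½at², so t = √(2L/a) = √(2 × 9.4 / 6.4429) = 1.7082 s.

1.708 s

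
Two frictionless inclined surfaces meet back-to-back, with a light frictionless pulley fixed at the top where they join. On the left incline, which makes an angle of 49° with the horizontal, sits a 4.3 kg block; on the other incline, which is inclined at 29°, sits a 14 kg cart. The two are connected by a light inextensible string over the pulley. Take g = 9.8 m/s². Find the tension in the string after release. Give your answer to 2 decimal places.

39.96 N

Resolve each weight along its own incline: the 4.3 kg mass has component 4.3 × 9.8 × sin 49° = 31.803 N down its slope, and the 14 kg mass has 14 × 9.8 × sin 29° = 66.516 N down its slope.
The 14 kg side's 66.516 N exceeds the other side's 31.803 N, so that mass slides down and the 4.3 kg mass slides up. Taking that direction as positive, Newton's second law for the whole system gives 66.516 − 31.803 = (4.3 + 14) a, so a = 34.713 / 18.3 = 1.8969 m/s².
For the 4.3 kg mass (up-slope positive): T − 31.803 = 4.3 × 1.8969, so T = 39.960 N.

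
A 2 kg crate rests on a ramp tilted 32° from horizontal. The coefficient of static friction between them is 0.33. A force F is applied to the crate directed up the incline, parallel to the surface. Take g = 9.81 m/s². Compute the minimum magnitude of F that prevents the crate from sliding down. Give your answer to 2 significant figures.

The normal force is N = mg cos 32° = 16.639 N. With F at its minimum the crate is on the verge of sliding down, so static friction is at its maximum μ_s N = 0.33 × 16.639 = 5.491 N and acts up the slope.
Equilibrium along the incline: F + μ_s N = mg sin 32°, so F = 10.397 − 5.491 = 4.906 N.

4.9 N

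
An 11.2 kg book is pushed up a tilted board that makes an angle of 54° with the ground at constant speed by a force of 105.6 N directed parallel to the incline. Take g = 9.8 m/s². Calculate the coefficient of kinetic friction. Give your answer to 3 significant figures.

0.260

At constant speed ΣF = 0 along the incline. The applied 105.6 N acts up the slope; the weight component mg sin 54° = 88.798 N and kinetic friction μN both act down the slope.
So 105.6 = 88.798 + μ × 64.515, giving μ = (105.6 − 88.798) / 64.515 = 0.2604.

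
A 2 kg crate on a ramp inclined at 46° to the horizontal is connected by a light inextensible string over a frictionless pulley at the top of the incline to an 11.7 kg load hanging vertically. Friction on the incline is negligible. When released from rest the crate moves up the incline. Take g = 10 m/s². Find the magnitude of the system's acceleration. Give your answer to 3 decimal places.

7.490 m/s²

For the crate on the incline: the weight component along the slope is m₁g sin 46° = 2 × 10 × 0.7193 = 14.386 N and the normal force is N = m₁g cos 46° = 13.893 N.
Newton's second law for the crate (up-slope positive): T − 14.386 = 2 a. For the hanging load (downward positive): 11.7 × 10 − T = 11.7 a.
Adding the two equations eliminates T: 102.614 = 13.7 a, so a = 7.4901 m/s².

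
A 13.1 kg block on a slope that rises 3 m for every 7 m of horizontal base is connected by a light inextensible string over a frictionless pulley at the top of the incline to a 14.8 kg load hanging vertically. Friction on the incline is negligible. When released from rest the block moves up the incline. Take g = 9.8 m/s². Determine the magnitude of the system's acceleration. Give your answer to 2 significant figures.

For the block on the incline: the weight component along the slope is m₁g sin 23.20° = 13.1 × 9.8 × 0.3939 = 50.569 N and the normal force is N = m₁g cos 23.20° = 118.000 N.
Newton's second law for the block (up-slope positive): T − 50.569 = 13.1 a. For the hanging load (downward positive): 14.8 × 9.8 − T = 14.8 a.
Adding the two equations eliminates T: 94.471 = 27.9 a, so a = 3.3861 m/s².

3.4 m/s²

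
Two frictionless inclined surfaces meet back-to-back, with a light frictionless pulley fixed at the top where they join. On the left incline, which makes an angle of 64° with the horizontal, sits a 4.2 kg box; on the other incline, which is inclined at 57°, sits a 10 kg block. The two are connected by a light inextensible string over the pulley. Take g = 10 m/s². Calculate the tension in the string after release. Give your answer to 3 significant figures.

Resolve each weight along its own incline: the 4.2 kg mass has component 4.2 × 10 × sin 64° = 37.749 N down its slope, and the 10 kg mass has 10 × 10 × sin 57° = 83.867 N down its slope.
The 10 kg side's 83.867 N exceeds the other side's 37.749 N, so that mass slides down and the 4.2 kg mass slides up. Taking that direction as positive, Newton's second law for the whole system gives 83.867 − 37.749 = (4.2 + 10) a, so a = 46.118 / 14.2 = 3.2477 m/s².
For the 4.2 kg mass (up-slope positive): T − 37.749 = 4.2 × 3.2477, so T = 51.389 N.

51.4 N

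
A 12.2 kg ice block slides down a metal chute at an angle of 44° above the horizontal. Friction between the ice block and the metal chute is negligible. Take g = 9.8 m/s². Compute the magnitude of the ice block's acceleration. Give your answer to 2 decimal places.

6.81 m/s²

Resolving the weight along the incline: the component pulling the ice block down the slope is mg sin 44° = 12.2 × 9.8 × 0.6947 = 83.058 N, and the normal force is N = mg cos 44° = 12.2 × 9.8 × 0.7193 = 86.000 N.
With no friction the net force along the incline is 83.058 N, so a = g sin 44° = 83.058 / 12.2 = 6.8080 m/s².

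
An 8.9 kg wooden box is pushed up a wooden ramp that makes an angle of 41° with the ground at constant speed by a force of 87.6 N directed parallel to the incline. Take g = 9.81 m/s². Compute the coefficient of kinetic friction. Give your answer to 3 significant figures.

At constant speed ΣF = 0 along the incline. The applied 87.6 N acts up the slope; the weight component mg sin 41° = 57.280 N and kinetic friction μN both act down the slope.
So 87.6 = 57.280 + μ × 65.893, giving μ = (87.6 − 57.280) / 65.893 = 0.4601.

0.460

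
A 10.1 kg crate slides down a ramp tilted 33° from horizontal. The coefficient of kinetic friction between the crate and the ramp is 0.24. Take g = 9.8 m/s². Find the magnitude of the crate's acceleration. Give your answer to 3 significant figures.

3.36 m/s²

Resolving the weight along the incline: the component pulling the crate down the slope is mg sin 33° = 10.1 × 9.8 × 0.5446 = 53.905 N, and the normal force is N = mg cos 33° = 10.1 × 9.8 × 0.8387 = 83.015 N.
Kinetic friction acts up the slope with magnitude f = μN = 0.24 × 83.015 = 19.924 N.
Net force along the incline is 53.905 − 19.924 = 33.981 N, so a = 33.981 / 10.1 = 3.3645 m/s².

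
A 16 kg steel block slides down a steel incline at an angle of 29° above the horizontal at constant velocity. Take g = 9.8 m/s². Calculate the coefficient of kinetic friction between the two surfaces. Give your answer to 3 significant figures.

0.554

At constant velocity the net force along the incline is zero: mg sin 29° = μ mg cos 29°.
So μ = tan 29° = 0.4848 / 0.8746 = 0.5543.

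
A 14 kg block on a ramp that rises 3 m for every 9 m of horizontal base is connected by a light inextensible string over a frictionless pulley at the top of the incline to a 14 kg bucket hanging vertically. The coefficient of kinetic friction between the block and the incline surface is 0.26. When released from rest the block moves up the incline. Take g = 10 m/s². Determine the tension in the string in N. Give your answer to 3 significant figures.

For the block on the incline: the weight component along the slope is m₁g sin 18.43° = 14 × 10 × 0.3162 = 44.268 N and the normal force is N = m₁g cos 18.43° = 132.816 N.
Kinetic friction opposes the block's motion up the incline: f = μN = 0.26 × 132.816 = 34.532 N acting down the slope.
Newton's second law for the block (up-slope positive): T − 44.268 − 34.532 = 14 a. For the hanging bucket (downward positive): 14 × 10 − T = 14 a.
Adding the two equations eliminates T: 61.200 = 28 a, so a = 2.1857 m/s².
Then from the hanging bucket's equation, T = 14 × (10 − 2.1857) = 109.400 N.

109 N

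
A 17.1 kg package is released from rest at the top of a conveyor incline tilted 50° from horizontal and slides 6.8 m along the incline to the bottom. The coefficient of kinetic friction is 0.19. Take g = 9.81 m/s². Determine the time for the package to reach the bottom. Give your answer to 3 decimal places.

1.467 s

The weight component along the incline is mg sin 50° = 128.505 N and the normal force is N = mg cos 50° = 107.828 N.
Friction up the slope is f = μN = 0.19 × 107.828 = 20.487 N, so the net downslope force is 128.505 − 20.487 = 108.018 N and a = 108.018 / 17.1 = 6.3168 m/s².
Starting from rest, L = ½at², so t = √(2L/a) = √(2 × 6.8 / 6.3168) = 1.4673 s.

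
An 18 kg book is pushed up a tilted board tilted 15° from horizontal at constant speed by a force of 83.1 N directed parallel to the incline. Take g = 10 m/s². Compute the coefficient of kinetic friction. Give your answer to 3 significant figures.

0.210

At constant speed ΣF = 0 along the incline. The applied 83.1 N acts up the slope; the weight component mg sin 15° = 46.587 N and kinetic friction μN both act down the slope.
So 83.1 = 46.587 + μ × 173.867, giving μ = (83.1 − 46.587) / 173.867 = 0.2100.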